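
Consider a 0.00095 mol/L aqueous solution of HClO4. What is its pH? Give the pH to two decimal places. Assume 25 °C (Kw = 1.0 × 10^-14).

pH = 3.02

HClO4 is a strong acid and dissociates completely, so [H+] = 0.00095 M.
pH = -log(0.00095) = 3.02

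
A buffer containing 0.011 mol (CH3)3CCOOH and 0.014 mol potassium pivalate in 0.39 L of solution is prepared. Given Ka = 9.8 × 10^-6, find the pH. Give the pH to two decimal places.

pKa = −log(9.8 × 10^-6) = 5.009
Henderson–Hasselbalch: pH = pKa + log([(CH3)3CCOO-]/[(CH3)3CCOOH]) = 5.009 + log(0.014/0.011)
pH = 5.009 + (+0.105) = 5.11

pH = 5.11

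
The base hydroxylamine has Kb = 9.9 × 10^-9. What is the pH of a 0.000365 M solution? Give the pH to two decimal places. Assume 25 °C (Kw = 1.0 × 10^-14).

NH2OH + H2O ⇌ NH3OH+ + OH-
Kb = x²/(0.000365 − x) = 9.9 × 10^-9
Since Kb ≪ C₀, x ≈ √(Kb·C₀) = 1.90 × 10^-6 M.
Check: 0.52% ionized — well under 5%, approximation valid.
pOH = 5.72, so pH = 14.00 − pOH = 8.28

pH = 8.28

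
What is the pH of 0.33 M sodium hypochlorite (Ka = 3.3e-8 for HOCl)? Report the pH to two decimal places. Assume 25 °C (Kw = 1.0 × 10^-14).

OCl- is the conjugate base of the weak acid HOCl.
Kb = Kw/Ka = 1.0×10^-14 / 3.3 × 10^-8 = 3.03 × 10^-7
Kb = [OH-]²/(0.33 − [OH-]) = 3.03 × 10^-7
Neglecting [OH-] in the denominator: [OH-] = √(3.03 × 10^-7 × 0.33) = 3.16 × 10^-4 M
Check: 0.096% ionized — well under 5%, approximation valid.
pOH = −log(3.16 × 10^-4) = 3.50; pH = 14.00 − 3.50 = 10.50

pH = 10.50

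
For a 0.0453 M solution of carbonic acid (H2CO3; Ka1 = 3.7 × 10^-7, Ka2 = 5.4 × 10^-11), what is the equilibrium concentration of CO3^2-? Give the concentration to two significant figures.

5.4 × 10^-11 M

First ionization gives [H+] ≈ [HCO3-] = 1.29 × 10^-4 M.
Second step: Ka2 = [H+][CO3^2-]/[HCO3-] ≈ [CO3^2-] (since [H+] ≈ [HCO3-]).
So [CO3^2-] ≈ Ka2.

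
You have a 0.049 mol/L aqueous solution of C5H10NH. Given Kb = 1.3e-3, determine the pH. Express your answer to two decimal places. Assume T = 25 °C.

C5H10NH + H2O ⇌ C5H10NH2+ + OH-
From the ICE table, Kb = x²/(0.049 − x) = 1.3 × 10^-3.
x is not negligible relative to C₀; solve x² + 0.0013·x − 6.37e-05 = 0.
x = [−0.0013 + √(0.0013² + 0.000255)]/2 = 7.36 × 10^-3 M
pOH = 2.13, so pH = 14.00 − pOH = 11.87

pH = 11.87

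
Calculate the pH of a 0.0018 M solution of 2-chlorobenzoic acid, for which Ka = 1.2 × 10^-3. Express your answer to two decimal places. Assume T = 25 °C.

ClC6H4COOH ⇌ ClC6H4COO- + H+
Ka = x²/(0.0018 − x) = 1.2 × 10^-3
x is not negligible relative to C₀; solve x² + 0.0012·x − 2.16e-06 = 0.
x = (−Ka + √(Ka² + 4·Ka·C₀))/2 = 9.87 × 10^-4 M
pH = −log(9.87 × 10^-4) = 3.01

pH = 3.01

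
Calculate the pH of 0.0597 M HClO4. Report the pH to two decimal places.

HClO4 is a strong acid and dissociates completely, so [H+] = 0.0597 M.
pH = -log(0.0597) = 1.22

pH = 1.22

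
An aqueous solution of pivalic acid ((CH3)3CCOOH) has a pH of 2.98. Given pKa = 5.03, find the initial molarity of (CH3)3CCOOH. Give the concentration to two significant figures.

[H+] = 10^(-2.98) = 1.05 × 10^-3 M = x
Ka = 10^(−5.03) = 9.33 × 10^-6
Ka = x²/(C₀ − x) ⇒ C₀ = x + x²/Ka
C₀ = 1.05 × 10^-3 + (1.05 × 10^-3)²/(9.33 × 10^-6) = 1.19 × 10^-1 M

C₀ = 1.2 × 10^-1 M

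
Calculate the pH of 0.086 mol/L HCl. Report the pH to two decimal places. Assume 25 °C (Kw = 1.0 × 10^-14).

HCl is a strong acid and dissociates completely, so [H+] = 0.086 M.
pH = -log(0.086) = 1.07

pH = 1.07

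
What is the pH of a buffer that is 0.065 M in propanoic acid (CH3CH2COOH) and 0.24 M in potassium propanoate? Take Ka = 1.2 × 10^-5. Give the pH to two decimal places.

pKa = −log(1.2 × 10^-5) = 4.921
Henderson–Hasselbalch: pH = pKa + log([CH3CH2COO-]/[CH3CH2COOH]) = 4.921 + log(0.24/0.065)
pH = 4.921 + (+0.567) = 5.49

pH = 5.49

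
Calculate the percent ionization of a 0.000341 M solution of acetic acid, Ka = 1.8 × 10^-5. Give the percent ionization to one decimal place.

CH3COOH ⇌ CH3COO- + H+; let x = [H+] at equilibrium.
Solve x² + 1.8e-05x − 6.14e-09 = 0 → x = 6.99 × 10^-5 M
% ionization = x/C₀ × 100% = 6.99 × 10^-5/0.000341 × 100% = 20.5%

20.5%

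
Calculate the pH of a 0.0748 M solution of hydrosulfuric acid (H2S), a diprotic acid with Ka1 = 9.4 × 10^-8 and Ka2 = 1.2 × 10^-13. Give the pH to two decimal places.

Ka1 ≫ Ka2, so treat the first dissociation as the only significant source of H+.
Ka1 = x²/(0.0748 − x) = 9.4 × 10^-8
x ≈ √(9.4 × 10^-8 × 0.0748) = 8.39 × 10^-5 M
pH = −log(8.39 × 10^-5) = 4.08

pH = 4.08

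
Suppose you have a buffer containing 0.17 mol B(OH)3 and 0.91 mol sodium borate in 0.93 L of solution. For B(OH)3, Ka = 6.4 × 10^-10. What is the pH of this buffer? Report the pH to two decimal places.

pH = 9.92

pKa = −log(6.4 × 10^-10) = 9.194
pH = pKa + log([A⁻]/[HA]) = 9.194 + log(0.91/0.17)
pH = 9.194 + (+0.729) = 9.92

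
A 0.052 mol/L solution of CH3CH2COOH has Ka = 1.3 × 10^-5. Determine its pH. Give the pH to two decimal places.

pH = 3.09

CH3CH2COOH ⇌ CH3CH2COO- + H+
Ka = [H+]²/(0.052 − [H+]) = 1.3 × 10^-5
Since Ka ≪ C₀, [H+] ≈ √(Ka·C₀) = 8.22 × 10^-4 M.
([H+]/C₀ = 1.6% < 5%, so the approximation holds.)
pH = −log(8.22 × 10^-4) = 3.09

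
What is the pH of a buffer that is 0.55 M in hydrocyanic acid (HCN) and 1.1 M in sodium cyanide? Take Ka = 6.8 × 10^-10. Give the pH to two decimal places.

pH = 9.47

pKa = −log(6.8 × 10^-10) = 9.167
Using pH = pKa + log([base]/[acid]) with [base]/[acid] = 1.1/0.55:
pH = 9.167 + (+0.301) = 9.47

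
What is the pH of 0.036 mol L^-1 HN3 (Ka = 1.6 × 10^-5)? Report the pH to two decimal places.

pH = 3.12

HN3 ⇌ N3- + H+
Ka = [H+]²/(0.036 − [H+]) = 1.6 × 10^-5
Since Ka ≪ C₀, [H+] ≈ √(Ka·C₀) = 7.59 × 10^-4 M.
Check: 2.1% ionized — well under 5%, approximation valid.
pH = −log[H+] = −log(7.59 × 10^-4) = 3.12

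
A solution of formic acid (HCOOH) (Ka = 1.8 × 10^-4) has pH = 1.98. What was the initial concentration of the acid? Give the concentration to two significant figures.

C₀ = 6.2 × 10^-1 M

[H+] = 10^(-1.98) = 1.05 × 10^-2 M = x
Ka = x²/(C₀ − x) ⇒ C₀ = x + x²/Ka
C₀ = 1.05 × 10^-2 + (1.05 × 10^-2)²/(1.8 × 10^-4) = 6.23 × 10^-1 M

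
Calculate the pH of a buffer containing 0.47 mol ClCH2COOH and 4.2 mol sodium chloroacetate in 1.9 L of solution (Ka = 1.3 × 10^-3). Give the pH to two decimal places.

pKa = −log(1.3 × 10^-3) = 2.886
Using pH = pKa + log([base]/[acid]) with [base]/[acid] = 4.2/0.47:
pH = 2.886 + (+0.951) = 3.84

pH = 3.84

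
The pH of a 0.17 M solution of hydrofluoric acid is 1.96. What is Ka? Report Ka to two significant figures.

Ka = 7.6 × 10^-4

[H+] = 10^(-1.96) = 1.10 × 10^-2 M
At equilibrium [HA] = 0.17 − 1.10 × 10^-2 = 1.59 × 10^-1 M
Ka = [H+][A-]/[HA] = (1.10 × 10^-2)² / 1.59 × 10^-1 = 7.6 × 10^-4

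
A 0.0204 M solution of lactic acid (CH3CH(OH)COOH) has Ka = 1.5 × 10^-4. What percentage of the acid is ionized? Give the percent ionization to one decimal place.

8.2%

CH3CH(OH)COOH ⇌ CH3CH(OH)COO- + H+; let x = [H+] at equilibrium.
Solve x² + 0.00015x − 3.06e-06 = 0 → x = 1.68 × 10^-3 M
% ionization = x/C₀ × 100% = 1.68 × 10^-3/0.0204 × 100% = 8.2%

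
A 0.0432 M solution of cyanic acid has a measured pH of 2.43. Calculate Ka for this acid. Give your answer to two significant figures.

[H+] = 10^(-2.43) = 3.72 × 10^-3 M
At equilibrium [HA] = 0.0432 − 3.72 × 10^-3 = 3.95 × 10^-2 M
Ka = [H+][A-]/[HA] = (3.72 × 10^-3)² / 3.95 × 10^-2 = 3.5 × 10^-4

Ka = 3.5 × 10^-4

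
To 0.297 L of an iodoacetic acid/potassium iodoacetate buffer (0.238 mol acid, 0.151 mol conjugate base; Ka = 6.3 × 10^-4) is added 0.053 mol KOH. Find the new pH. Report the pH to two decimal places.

OH- converts ICH2COOH to ICH2COO-: ICH2COOH → 0.185 mol, ICH2COO- → 0.204 mol.
pKa = −log(6.3 × 10^-4) = 3.201
Henderson–Hasselbalch with mole ratio 0.204/0.185: pH = 3.201 + (+0.042)

pH = 3.24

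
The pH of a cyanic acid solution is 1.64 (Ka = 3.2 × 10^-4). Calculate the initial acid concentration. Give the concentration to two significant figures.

C₀ = 1.7 M

[H+] = 10^(-1.64) = 2.29 × 10^-2 M = x
Ka = x²/(C₀ − x) ⇒ C₀ = x + x²/Ka
C₀ = 2.29 × 10^-2 + (2.29 × 10^-2)²/(3.2 × 10^-4) = 1.66 M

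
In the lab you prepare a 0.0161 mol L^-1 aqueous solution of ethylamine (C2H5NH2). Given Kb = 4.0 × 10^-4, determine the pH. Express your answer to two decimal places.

C2H5NH2 + H2O ⇌ C2H5NH3+ + OH-
Kb = [OH-]²/(0.0161 − [OH-]) = 4.0 × 10^-4
[OH-] is not negligible relative to C₀; solve [OH-]² + 0.0004·[OH-] − 6.44e-06 = 0.
[OH-] = (−Kb + √(Kb² + 4·Kb·C₀))/2 = 2.35 × 10^-3 M
pOH = −log(2.35 × 10^-3) = 2.63; pH = 14.00 − 2.63 = 11.37

pH = 11.37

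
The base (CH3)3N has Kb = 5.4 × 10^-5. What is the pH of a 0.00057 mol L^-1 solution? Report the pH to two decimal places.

(CH3)3N + H2O ⇌ (CH3)3NH+ + OH-
Let x = [OH-] at equilibrium. Kb = x²/(0.00057 − x).
Here C₀/Kb ≈ 10.6, so the small-x approximation fails. Use the quadratic:
x = (−Kb + √(Kb² + 4·Kb·C₀))/2 = 1.51 × 10^-4 M
pOH = −log(1.51 × 10^-4) = 3.82; pH = 14.00 − 3.82 = 10.18

pH = 10.18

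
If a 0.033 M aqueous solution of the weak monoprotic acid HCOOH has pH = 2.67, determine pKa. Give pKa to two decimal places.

pKa = 3.83

[H+] = 10^(-2.67) = 2.14 × 10^-3 M
At equilibrium [HA] = 0.033 − 2.14 × 10^-3 = 3.09 × 10^-2 M
Ka = [H+][A-]/[HA] = (2.14 × 10^-3)² / 3.09 × 10^-2 = 1.48 × 10^-4
pKa = -log(1.48 × 10^-4) = 3.83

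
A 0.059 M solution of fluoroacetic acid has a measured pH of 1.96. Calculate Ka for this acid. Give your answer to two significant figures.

Ka = 2.5 × 10^-3

[H+] = 10^(-1.96) = 1.10 × 10^-2 M
At equilibrium [HA] = 0.059 − 1.10 × 10^-2 = 4.80 × 10^-2 M
Ka = [H+][A-]/[HA] = (1.10 × 10^-2)² / 4.80 × 10^-2 = 2.5 × 10^-3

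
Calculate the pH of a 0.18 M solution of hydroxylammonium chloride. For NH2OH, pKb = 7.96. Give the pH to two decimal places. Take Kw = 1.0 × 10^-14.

NH3OH+ is the conjugate acid of the weak base NH2OH.
Kb = 10^(−7.96) = 1.10 × 10^-8
Ka = Kw/Kb = 1.0×10^-14 / 1.10 × 10^-8 = 9.09 × 10^-7
Ka = [H+]²/(0.18 − [H+]) = 9.09 × 10^-7
Since Ka ≪ C₀, [H+] ≈ √(Ka·C₀) = 4.04 × 10^-4 M.
pH = −log(4.04 × 10^-4) = 3.39

pH = 3.39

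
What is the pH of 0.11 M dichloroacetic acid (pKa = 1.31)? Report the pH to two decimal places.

Cl2CHCOOH ⇌ Cl2CHCOO- + H+
Ka = 10^(−1.31) = 4.90 × 10^-2
Ka = x²/(0.11 − x) = 4.90 × 10^-2
The 5% rule fails; solving x² + Ka·x − Ka·C₀ = 0 exactly:
x = (−Ka + √(Ka² + 4·Ka·C₀))/2 = 5.29 × 10^-2 M
pH = −log[H+] = −log(5.29 × 10^-2) = 1.28

pH = 1.28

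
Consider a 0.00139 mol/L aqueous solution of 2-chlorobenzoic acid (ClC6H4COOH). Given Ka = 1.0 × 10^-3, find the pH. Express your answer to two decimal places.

pH = 3.11

ClC6H4COOH ⇌ ClC6H4COO- + H+
Ka = x²/(0.00139 − x) = 1.0 × 10^-3
Here C₀/Ka ≈ 1.39, so the small-x approximation fails. Use the quadratic:
x = [−0.001 + √(0.001² + 5.56e-06)]/2 = 7.81 × 10^-4 M
pH = −log[H+] = −log(7.81 × 10^-4) = 3.11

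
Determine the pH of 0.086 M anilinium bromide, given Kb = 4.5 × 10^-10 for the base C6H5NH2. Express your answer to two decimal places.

C6H5NH3+ is the conjugate acid of the weak base C6H5NH2.
Ka = Kw/Kb = 1.0×10^-14 / 4.5 × 10^-10 = 2.22 × 10^-5
From the ICE table, Ka = [H+]²/(0.086 − [H+]) = 2.22 × 10^-5.
Since Ka ≪ C₀, [H+] ≈ √(Ka·C₀) = 1.38 × 10^-3 M.
Check: 1.6% ionized — well under 5%, approximation valid.
pH = −log(1.38 × 10^-3) = 2.86

pH = 2.86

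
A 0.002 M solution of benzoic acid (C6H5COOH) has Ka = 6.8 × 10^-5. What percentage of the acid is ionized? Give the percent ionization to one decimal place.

C6H5COOH ⇌ C6H5COO- + H+; let x = [H+] at equilibrium.
Solve x² + 6.8e-05x − 1.36e-07 = 0 → x = 3.36 × 10^-4 M
% ionization = x/C₀ × 100% = 3.36 × 10^-4/0.002 × 100% = 16.8%

16.8%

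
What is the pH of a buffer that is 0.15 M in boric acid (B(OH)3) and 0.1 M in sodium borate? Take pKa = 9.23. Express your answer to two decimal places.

pH = 9.05

Using pH = pKa + log([base]/[acid]) with [base]/[acid] = 0.1/0.15:
pH = 9.23 + (-0.176) = 9.05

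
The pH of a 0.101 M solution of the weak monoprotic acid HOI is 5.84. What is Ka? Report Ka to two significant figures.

[H+] = 10^(-5.84) = 1.45 × 10^-6 M
At equilibrium [HA] = 0.101 − 1.45 × 10^-6 = 1.01 × 10^-1 M
Ka = [H+][A-]/[HA] = (1.45 × 10^-6)² / 1.01 × 10^-1 = 2.1 × 10^-11

Ka = 2.1 × 10^-11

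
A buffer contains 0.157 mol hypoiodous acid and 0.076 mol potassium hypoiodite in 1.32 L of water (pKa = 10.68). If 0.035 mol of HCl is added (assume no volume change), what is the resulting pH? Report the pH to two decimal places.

pH = 10.01

After neutralization: n(HOI) = 0.192 mol, n(OI-) = 0.041 mol.
Henderson–Hasselbalch with mole ratio 0.041/0.192: pH = 10.68 + (-0.671)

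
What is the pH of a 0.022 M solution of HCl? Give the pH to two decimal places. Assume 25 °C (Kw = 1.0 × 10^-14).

pH = 1.66

HCl is a strong acid and dissociates completely, so [H+] = 0.022 M.
pH = -log(0.022) = 1.66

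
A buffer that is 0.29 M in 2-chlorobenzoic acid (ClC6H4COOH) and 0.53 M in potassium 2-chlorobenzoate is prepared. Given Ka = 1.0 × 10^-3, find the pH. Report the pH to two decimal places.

pKa = −log(1.0 × 10^-3) = 3.000
Using pH = pKa + log([base]/[acid]) with [base]/[acid] = 0.53/0.29:
pH = 3.000 + (+0.262) = 3.26

pH = 3.26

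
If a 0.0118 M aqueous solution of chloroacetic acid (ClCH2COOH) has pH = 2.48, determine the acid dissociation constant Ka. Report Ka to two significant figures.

[H+] = 10^(-2.48) = 3.31 × 10^-3 M
At equilibrium [HA] = 0.0118 − 3.31 × 10^-3 = 8.49 × 10^-3 M
Ka = [H+][A-]/[HA] = (3.31 × 10^-3)² / 8.49 × 10^-3 = 1.3 × 10^-3

Ka = 1.3 × 10^-3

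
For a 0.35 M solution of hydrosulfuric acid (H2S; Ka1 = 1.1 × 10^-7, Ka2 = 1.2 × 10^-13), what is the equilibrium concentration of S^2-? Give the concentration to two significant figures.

1.2 × 10^-13 M

First ionization gives [H+] ≈ [HS-] = 1.96 × 10^-4 M.
Second step: Ka2 = [H+][S^2-]/[HS-] ≈ [S^2-] (since [H+] ≈ [HS-]).
So [S^2-] ≈ Ka2.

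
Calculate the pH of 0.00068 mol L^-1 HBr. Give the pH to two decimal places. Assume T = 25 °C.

pH = 3.17

HBr is a strong acid and dissociates completely, so [H+] = 0.00068 M.
pH = -log(0.00068) = 3.17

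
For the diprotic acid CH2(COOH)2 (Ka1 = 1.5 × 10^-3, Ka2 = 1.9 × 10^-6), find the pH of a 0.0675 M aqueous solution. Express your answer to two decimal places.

pH = 2.03

Ka1 ≫ Ka2, so treat the first dissociation as the only significant source of H+.
Ka1 = x²/(0.0675 − x) = 1.5 × 10^-3
Solving the quadratic: x = (−Ka1 + √(Ka1² + 4·Ka1·C₀))/2 = 9.34 × 10^-3 M
pH = −log(9.34 × 10^-3) = 2.03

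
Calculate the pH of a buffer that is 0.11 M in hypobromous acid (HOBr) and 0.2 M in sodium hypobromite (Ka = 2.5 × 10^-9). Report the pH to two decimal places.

pH = 8.86

pKa = −log(2.5 × 10^-9) = 8.602
Using pH = pKa + log([base]/[acid]) with [base]/[acid] = 0.2/0.11:
pH = 8.602 + (+0.260) = 8.86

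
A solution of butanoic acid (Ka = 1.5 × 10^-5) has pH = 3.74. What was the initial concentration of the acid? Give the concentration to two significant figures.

C₀ = 2.4 × 10^-3 M

[H+] = 10^(-3.74) = 1.82 × 10^-4 M = x
Ka = x²/(C₀ − x) ⇒ C₀ = x + x²/Ka
C₀ = 1.82 × 10^-4 + (1.82 × 10^-4)²/(1.5 × 10^-5) = 2.39 × 10^-3 M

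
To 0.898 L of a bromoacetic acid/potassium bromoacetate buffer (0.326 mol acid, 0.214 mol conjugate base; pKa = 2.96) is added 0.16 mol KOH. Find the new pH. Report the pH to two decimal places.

After neutralization: n(BrCH2COOH) = 0.166 mol, n(BrCH2COO-) = 0.374 mol.
Henderson–Hasselbalch with mole ratio 0.374/0.166: pH = 2.96 + (+0.353)

pH = 3.31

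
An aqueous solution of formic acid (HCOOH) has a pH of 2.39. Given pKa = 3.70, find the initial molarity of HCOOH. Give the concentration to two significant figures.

C₀ = 8.7 × 10^-2 M

[H+] = 10^(-2.39) = 4.07 × 10^-3 M = x
Ka = 10^(−3.70) = 2.00 × 10^-4
Ka = x²/(C₀ − x) ⇒ C₀ = x + x²/Ka
C₀ = 4.07 × 10^-3 + (4.07 × 10^-3)²/(2.00 × 10^-4) = 8.69 × 10^-2 M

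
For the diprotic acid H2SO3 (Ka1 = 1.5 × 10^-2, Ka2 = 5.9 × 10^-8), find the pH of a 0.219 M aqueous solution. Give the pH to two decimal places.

Since Ka1 ≫ Ka2, the first ionization dominates [H+].
Ka1 = x²/(0.219 − x) = 1.5 × 10^-2
Solving the quadratic: x = (−Ka1 + √(Ka1² + 4·Ka1·C₀))/2 = 5.03 × 10^-2 M
pH = −log(5.03 × 10^-2) = 1.30

pH = 1.30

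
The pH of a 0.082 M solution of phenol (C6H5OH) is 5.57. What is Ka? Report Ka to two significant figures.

[H+] = 10^(-5.57) = 2.69 × 10^-6 M
At equilibrium [HA] = 0.082 − 2.69 × 10^-6 = 8.20 × 10^-2 M
Ka = [H+][A-]/[HA] = (2.69 × 10^-6)² / 8.20 × 10^-2 = 8.8 × 10^-11

Ka = 8.8 × 10^-11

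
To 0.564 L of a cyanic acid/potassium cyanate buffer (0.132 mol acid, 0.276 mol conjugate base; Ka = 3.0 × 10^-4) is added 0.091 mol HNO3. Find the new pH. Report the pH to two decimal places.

After neutralization: n(HOCN) = 0.223 mol, n(OCN-) = 0.185 mol.
pKa = −log(3.0 × 10^-4) = 3.523
pH = pKa + log([A⁻]/[HA]) = 3.523 + log(0.185/0.223) = 3.523 -0.081

pH = 3.44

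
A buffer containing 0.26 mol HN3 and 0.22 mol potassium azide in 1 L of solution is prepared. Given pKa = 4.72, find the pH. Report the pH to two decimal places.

pH = 4.65

Henderson–Hasselbalch: pH = pKa + log([N3-]/[HN3]) = 4.72 + log(0.22/0.26)
pH = 4.72 + (-0.073) = 4.65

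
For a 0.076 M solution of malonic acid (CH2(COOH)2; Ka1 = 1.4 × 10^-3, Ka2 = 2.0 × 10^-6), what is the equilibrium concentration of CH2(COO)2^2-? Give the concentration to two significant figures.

First ionization gives [H+] ≈ [CH2(COOH)COO-] = 9.64 × 10^-3 M.
Second step: Ka2 = [H+][CH2(COO)2^2-]/[CH2(COOH)COO-] ≈ [CH2(COO)2^2-] (since [H+] ≈ [CH2(COOH)COO-]).
So [CH2(COO)2^2-] ≈ Ka2.

2.0 × 10^-6 M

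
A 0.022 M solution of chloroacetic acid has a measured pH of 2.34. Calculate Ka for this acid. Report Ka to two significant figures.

Ka = 1.2 × 10^-3

[H+] = 10^(-2.34) = 4.57 × 10^-3 M
At equilibrium [HA] = 0.022 − 4.57 × 10^-3 = 1.74 × 10^-2 M
Ka = [H+][A-]/[HA] = (4.57 × 10^-3)² / 1.74 × 10^-2 = 1.2 × 10^-3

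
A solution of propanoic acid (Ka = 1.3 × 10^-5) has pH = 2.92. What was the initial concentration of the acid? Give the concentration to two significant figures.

C₀ = 1.1 × 10^-1 M

[H+] = 10^(-2.92) = 1.20 × 10^-3 M = x
Ka = x²/(C₀ − x) ⇒ C₀ = x + x²/Ka
C₀ = 1.20 × 10^-3 + (1.20 × 10^-3)²/(1.3 × 10^-5) = 1.12 × 10^-1 M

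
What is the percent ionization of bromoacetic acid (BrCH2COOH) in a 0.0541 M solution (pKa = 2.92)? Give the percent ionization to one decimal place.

BrCH2COOH ⇌ BrCH2COO- + H+; let x = [H+] at equilibrium.
Ka = 10^(−2.92) = 1.20 × 10^-3
Ka = x²/(C₀ − x); solving the quadratic gives x = 7.48 × 10^-3 M.
Fraction ionized = 7.48 × 10^-3 / 0.0541 = 0.1383 → 13.8%

13.8%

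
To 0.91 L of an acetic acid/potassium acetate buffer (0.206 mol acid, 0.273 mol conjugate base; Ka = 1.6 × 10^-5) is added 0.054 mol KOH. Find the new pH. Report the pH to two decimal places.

After neutralization: n(CH3COOH) = 0.152 mol, n(CH3COO-) = 0.327 mol.
pKa = −log(1.6 × 10^-5) = 4.796
Henderson–Hasselbalch with mole ratio 0.327/0.152: pH = 4.796 + (+0.333)

pH = 5.13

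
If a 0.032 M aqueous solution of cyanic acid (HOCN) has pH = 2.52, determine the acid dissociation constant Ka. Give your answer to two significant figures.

Ka = 3.1 × 10^-4

[H+] = 10^(-2.52) = 3.02 × 10^-3 M
At equilibrium [HA] = 0.032 − 3.02 × 10^-3 = 2.90 × 10^-2 M
Ka = [H+][A-]/[HA] = (3.02 × 10^-3)² / 2.90 × 10^-2 = 3.1 × 10^-4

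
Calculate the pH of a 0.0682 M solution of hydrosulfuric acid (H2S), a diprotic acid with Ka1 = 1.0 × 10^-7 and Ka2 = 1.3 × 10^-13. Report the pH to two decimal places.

pH = 4.08

Since Ka1 ≫ Ka2, the first ionization dominates [H+].
Ka1 = x²/(0.0682 − x) = 1.0 × 10^-7
x ≈ √(1.0 × 10^-7 × 0.0682) = 8.26 × 10^-5 M
pH = −log(8.26 × 10^-5) = 4.08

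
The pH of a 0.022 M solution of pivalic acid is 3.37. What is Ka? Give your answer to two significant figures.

[H+] = 10^(-3.37) = 4.27 × 10^-4 M
At equilibrium [HA] = 0.022 − 4.27 × 10^-4 = 2.16 × 10^-2 M
Ka = [H+][A-]/[HA] = (4.27 × 10^-4)² / 2.16 × 10^-2 = 8.4 × 10^-6

Ka = 8.4 × 10^-6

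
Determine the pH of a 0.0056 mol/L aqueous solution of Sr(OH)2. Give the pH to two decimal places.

pH = 12.05

Sr(OH)2 is a strong base (each formula unit releases 2 OH-); [OH-] = 0.0112 M.
pOH = -log(0.0112) = 1.95
pH = 14.00 - 1.95 = 12.05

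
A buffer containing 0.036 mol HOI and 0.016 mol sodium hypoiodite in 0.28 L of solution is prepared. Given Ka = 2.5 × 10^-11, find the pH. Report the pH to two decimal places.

pH = 10.25

pKa = −log(2.5 × 10^-11) = 10.602
Henderson–Hasselbalch: pH = pKa + log([OI-]/[HOI]) = 10.602 + log(0.016/0.036)
pH = 10.602 + (-0.352) = 10.25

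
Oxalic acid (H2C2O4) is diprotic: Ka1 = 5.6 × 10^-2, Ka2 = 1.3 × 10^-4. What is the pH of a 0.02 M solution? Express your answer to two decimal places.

pH = 1.81

Ka1 ≫ Ka2, so treat the first dissociation as the only significant source of H+.
Ka1 = x²/(0.02 − x) = 5.6 × 10^-2
Solving the quadratic: x = (−Ka1 + √(Ka1² + 4·Ka1·C₀))/2 = 1.56 × 10^-2 M
pH = −log(1.56 × 10^-2) = 1.81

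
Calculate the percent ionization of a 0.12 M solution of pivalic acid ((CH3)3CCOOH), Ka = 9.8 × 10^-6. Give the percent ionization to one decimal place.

0.9%

(CH3)3CCOOH ⇌ (CH3)3CCOO- + H+; let x = [H+] at equilibrium.
x ≈ √(Ka·C₀) = √(9.8 × 10^-6 × 0.12) = 1.08 × 10^-3 M
Fraction ionized = 1.08 × 10^-3 / 0.12 = 0.0090 → 0.9%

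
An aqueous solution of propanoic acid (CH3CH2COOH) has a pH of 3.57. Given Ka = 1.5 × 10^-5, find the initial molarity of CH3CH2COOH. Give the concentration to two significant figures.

[H+] = 10^(-3.57) = 2.69 × 10^-4 M = x
Ka = x²/(C₀ − x) ⇒ C₀ = x + x²/Ka
C₀ = 2.69 × 10^-4 + (2.69 × 10^-4)²/(1.5 × 10^-5) = 5.09 × 10^-3 M

C₀ = 5.1 × 10^-3 M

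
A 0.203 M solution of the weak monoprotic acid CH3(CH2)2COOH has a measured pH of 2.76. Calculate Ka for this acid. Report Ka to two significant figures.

Ka = 1.5 × 10^-5

[H+] = 10^(-2.76) = 1.74 × 10^-3 M
At equilibrium [HA] = 0.203 − 1.74 × 10^-3 = 2.01 × 10^-1 M
Ka = [H+][A-]/[HA] = (1.74 × 10^-3)² / 2.01 × 10^-1 = 1.5 × 10^-5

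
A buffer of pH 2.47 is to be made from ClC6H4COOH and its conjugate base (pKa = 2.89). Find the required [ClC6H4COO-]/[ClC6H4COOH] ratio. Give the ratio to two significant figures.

pH = pKa + log(r) ⇒ log(r) = 2.47 − 2.89 = -0.42
r = [ClC6H4COO-]/[ClC6H4COOH] = 10^(-0.42) = 0.38

ratio = 0.38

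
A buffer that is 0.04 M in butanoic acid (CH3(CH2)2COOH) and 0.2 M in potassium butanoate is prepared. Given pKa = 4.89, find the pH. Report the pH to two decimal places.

pH = 5.59

Henderson–Hasselbalch: pH = pKa + log([CH3(CH2)2COO-]/[CH3(CH2)2COOH]) = 4.89 + log(0.2/0.04)
pH = 4.89 + (+0.699) = 5.59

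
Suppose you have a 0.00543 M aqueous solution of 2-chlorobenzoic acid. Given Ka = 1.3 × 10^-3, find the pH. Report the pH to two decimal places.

pH = 2.68

ClC6H4COOH ⇌ ClC6H4COO- + H+
From the ICE table, Ka = x²/(0.00543 − x) = 1.3 × 10^-3.
Here C₀/Ka ≈ 4.18, so the small-x approximation fails. Use the quadratic:
x = [−0.0013 + √(0.0013² + 2.82e-05)]/2 = 2.09 × 10^-3 M
pH = −log[H+] = −log(2.09 × 10^-3) = 2.68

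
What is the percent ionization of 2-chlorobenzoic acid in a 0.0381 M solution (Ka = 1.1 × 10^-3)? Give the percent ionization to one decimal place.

15.6%

ClC6H4COOH ⇌ ClC6H4COO- + H+; let x = [H+] at equilibrium.
Ka = x²/(C₀ − x); solving the quadratic gives x = 5.95 × 10^-3 M.
% ionization = x/C₀ × 100% = 5.95 × 10^-3/0.0381 × 100% = 15.6%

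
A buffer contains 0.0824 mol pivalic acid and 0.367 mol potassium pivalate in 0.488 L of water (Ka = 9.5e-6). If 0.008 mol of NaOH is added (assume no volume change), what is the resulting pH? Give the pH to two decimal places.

OH- converts (CH3)3CCOOH to (CH3)3CCOO-: (CH3)3CCOOH → 0.0744 mol, (CH3)3CCOO- → 0.375 mol.
pKa = −log(9.5 × 10^-6) = 5.022
Henderson–Hasselbalch with mole ratio 0.375/0.0744: pH = 5.022 + (+0.702)

pH = 5.72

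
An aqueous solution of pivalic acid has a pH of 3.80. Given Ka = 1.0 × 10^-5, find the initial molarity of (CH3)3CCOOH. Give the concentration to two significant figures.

C₀ = 2.7 × 10^-3 M

[H+] = 10^(-3.80) = 1.58 × 10^-4 M = x
Ka = x²/(C₀ − x) ⇒ C₀ = x + x²/Ka
C₀ = 1.58 × 10^-4 + (1.58 × 10^-4)²/(1.0 × 10^-5) = 2.65 × 10^-3 M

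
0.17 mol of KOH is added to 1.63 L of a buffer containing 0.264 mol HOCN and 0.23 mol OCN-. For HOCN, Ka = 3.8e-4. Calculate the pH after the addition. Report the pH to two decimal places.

pH = 4.05

After neutralization: n(HOCN) = 0.094 mol, n(OCN-) = 0.4 mol.
pKa = −log(3.8 × 10^-4) = 3.420
pH = pKa + log(n_OCN-/n_HOCN) = 3.420 + log(0.4/0.094) = 3.420 + (+0.629)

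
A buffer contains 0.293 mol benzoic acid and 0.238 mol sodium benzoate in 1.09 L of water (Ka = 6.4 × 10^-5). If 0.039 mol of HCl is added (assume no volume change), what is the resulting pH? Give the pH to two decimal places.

pH = 3.97

Added H+ converts C6H5COO- to C6H5COOH: C6H5COOH → 0.332 mol, C6H5COO- → 0.199 mol.
pKa = −log(6.4 × 10^-5) = 4.194
Henderson–Hasselbalch with mole ratio 0.199/0.332: pH = 4.194 + (-0.222)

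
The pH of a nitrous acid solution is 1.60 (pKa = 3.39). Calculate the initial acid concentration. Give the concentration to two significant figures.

[H+] = 10^(-1.60) = 2.51 × 10^-2 M = x
Ka = 10^(−3.39) = 4.07 × 10^-4
Ka = x²/(C₀ − x) ⇒ C₀ = x + x²/Ka
C₀ = 2.51 × 10^-2 + (2.51 × 10^-2)²/(4.07 × 10^-4) = 1.57 M

C₀ = 1.6 M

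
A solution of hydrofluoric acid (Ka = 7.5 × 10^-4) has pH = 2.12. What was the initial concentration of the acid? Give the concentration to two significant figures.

[H+] = 10^(-2.12) = 7.59 × 10^-3 M = x
Ka = x²/(C₀ − x) ⇒ C₀ = x + x²/Ka
C₀ = 7.59 × 10^-3 + (7.59 × 10^-3)²/(7.5 × 10^-4) = 8.44 × 10^-2 M

C₀ = 8.4 × 10^-2 M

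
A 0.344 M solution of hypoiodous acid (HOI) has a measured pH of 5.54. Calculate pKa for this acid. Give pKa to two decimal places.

pKa = 10.62

[H+] = 10^(-5.54) = 2.88 × 10^-6 M
At equilibrium [HA] = 0.344 − 2.88 × 10^-6 = 3.44 × 10^-1 M
Ka = [H+][A-]/[HA] = (2.88 × 10^-6)² / 3.44 × 10^-1 = 2.41 × 10^-11
pKa = -log(2.41 × 10^-11) = 10.62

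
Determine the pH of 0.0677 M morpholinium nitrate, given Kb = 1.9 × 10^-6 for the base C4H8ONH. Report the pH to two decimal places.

pH = 4.72

C4H8ONH2+ is the conjugate acid of the weak base C4H8ONH.
Ka = Kw/Kb = 1.0×10^-14 / 1.9 × 10^-6 = 5.26 × 10^-9
Ka = [H+]²/(0.0677 − [H+]) = 5.26 × 10^-9
Assume [H+] ≪ 0.0677: [H+] ≈ √(5.26 × 10^-9 × 0.0677) = 1.89 × 10^-5 M
([H+]/C₀ = 0.028% < 5%, so the approximation holds.)
pH = −log[H+] = −log(1.89 × 10^-5) = 4.72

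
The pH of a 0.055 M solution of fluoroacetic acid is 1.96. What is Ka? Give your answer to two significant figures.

Ka = 2.7 × 10^-3

[H+] = 10^(-1.96) = 1.10 × 10^-2 M
At equilibrium [HA] = 0.055 − 1.10 × 10^-2 = 4.40 × 10^-2 M
Ka = [H+][A-]/[HA] = (1.10 × 10^-2)² / 4.40 × 10^-2 = 2.8 × 10^-3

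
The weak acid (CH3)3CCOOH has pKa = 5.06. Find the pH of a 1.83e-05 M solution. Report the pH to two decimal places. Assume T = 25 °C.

pH = 5.05

(CH3)3CCOOH ⇌ (CH3)3CCOO- + H+
Ka = 10^(−5.06) = 8.71 × 10^-6
Ka = x²/(1.83e-05 − x) = 8.71 × 10^-6
Here C₀/Ka ≈ 2.1, so the small-x approximation fails. Use the quadratic:
x = [−8.71e-06 + √(8.71e-06² + 6.38e-10)]/2 = 9.00 × 10^-6 M
pH = −log[H+] = −log(9.00 × 10^-6) = 5.05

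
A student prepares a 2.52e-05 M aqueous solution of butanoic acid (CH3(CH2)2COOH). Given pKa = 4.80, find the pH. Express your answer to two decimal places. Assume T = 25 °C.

CH3(CH2)2COOH ⇌ CH3(CH2)2COO- + H+
Ka = 10^(−4.80) = 1.58 × 10^-5
Ka = [H+]²/(2.52e-05 − [H+]) = 1.58 × 10^-5
Here C₀/Ka ≈ 1.59, so the small-[H+] approximation fails. Use the quadratic:
[H+] = [−1.58e-05 + √(1.58e-05² + 1.59e-09)]/2 = 1.36 × 10^-5 M
pH = −log(1.36 × 10^-5) = 4.87

pH = 4.87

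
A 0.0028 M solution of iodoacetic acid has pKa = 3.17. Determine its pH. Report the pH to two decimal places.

ICH2COOH ⇌ ICH2COO- + H+
Ka = 10^(−3.17) = 6.76 × 10^-4
Ka = x²/(0.0028 − x) = 6.76 × 10^-4
Here C₀/Ka ≈ 4.14, so the small-x approximation fails. Use the quadratic:
x = (−Ka + √(Ka² + 4·Ka·C₀))/2 = 1.08 × 10^-3 M
pH = −log(1.08 × 10^-3) = 2.97

pH = 2.97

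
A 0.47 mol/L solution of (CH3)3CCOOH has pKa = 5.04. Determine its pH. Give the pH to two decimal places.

pH = 2.68

(CH3)3CCOOH ⇌ (CH3)3CCOO- + H+
Ka = 10^(−5.04) = 9.12 × 10^-6
From the ICE table, Ka = x²/(0.47 − x) = 9.12 × 10^-6.
Assume x ≪ 0.47: x ≈ √(9.12 × 10^-6 × 0.47) = 2.07 × 10^-3 M
Check: 0.44% ionized — well under 5%, approximation valid.
pH = −log(2.07 × 10^-3) = 2.68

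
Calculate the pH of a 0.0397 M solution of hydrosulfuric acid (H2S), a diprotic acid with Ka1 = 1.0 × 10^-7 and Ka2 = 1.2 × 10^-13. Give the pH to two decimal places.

Ka1 ≫ Ka2, so treat the first dissociation as the only significant source of H+.
Ka1 = x²/(0.0397 − x) = 1.0 × 10^-7
x ≈ √(1.0 × 10^-7 × 0.0397) = 6.30 × 10^-5 M
pH = −log(6.30 × 10^-5) = 4.20

pH = 4.20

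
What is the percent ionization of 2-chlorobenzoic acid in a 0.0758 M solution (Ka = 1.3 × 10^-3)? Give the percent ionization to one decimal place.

12.3%

ClC6H4COOH ⇌ ClC6H4COO- + H+; let x = [H+] at equilibrium.
Solve x² + 0.0013x − 9.85e-05 = 0 → x = 9.30 × 10^-3 M
% ionization = x/C₀ × 100% = 9.30 × 10^-3/0.0758 × 100% = 12.3%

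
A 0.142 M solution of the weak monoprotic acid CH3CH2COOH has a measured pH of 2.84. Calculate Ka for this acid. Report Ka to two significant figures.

Ka = 1.5 × 10^-5

[H+] = 10^(-2.84) = 1.45 × 10^-3 M
At equilibrium [HA] = 0.142 − 1.45 × 10^-3 = 1.41 × 10^-1 M
Ka = [H+][A-]/[HA] = (1.45 × 10^-3)² / 1.41 × 10^-1 = 1.5 × 10^-5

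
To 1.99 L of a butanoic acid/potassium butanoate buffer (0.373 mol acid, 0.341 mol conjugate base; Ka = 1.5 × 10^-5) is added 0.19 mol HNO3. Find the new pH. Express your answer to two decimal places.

pH = 4.25

After neutralization: n(CH3(CH2)2COOH) = 0.563 mol, n(CH3(CH2)2COO-) = 0.151 mol.
pKa = −log(1.5 × 10^-5) = 4.824
Henderson–Hasselbalch with mole ratio 0.151/0.563: pH = 4.824 + (-0.572)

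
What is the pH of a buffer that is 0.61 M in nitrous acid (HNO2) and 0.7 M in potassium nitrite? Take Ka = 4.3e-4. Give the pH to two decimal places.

pH = 3.43

pKa = −log(4.3 × 10^-4) = 3.367
Using pH = pKa + log([base]/[acid]) with [base]/[acid] = 0.7/0.61:
pH = 3.367 + (+0.060) = 3.43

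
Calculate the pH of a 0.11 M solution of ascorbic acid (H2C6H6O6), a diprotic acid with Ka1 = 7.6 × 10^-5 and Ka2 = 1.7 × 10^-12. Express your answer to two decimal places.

Since Ka1 ≫ Ka2, the first ionization dominates [H+].
Ka1 = x²/(0.11 − x) = 7.6 × 10^-5
x ≈ √(7.6 × 10^-5 × 0.11) = 2.89 × 10^-3 M
pH = −log(2.89 × 10^-3) = 2.54

pH = 2.54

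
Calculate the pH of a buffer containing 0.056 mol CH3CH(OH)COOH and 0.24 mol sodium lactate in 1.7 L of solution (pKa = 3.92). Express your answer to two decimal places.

pH = 4.55

Using pH = pKa + log([base]/[acid]) with [base]/[acid] = 0.24/0.056:
pH = 3.92 + (+0.632) = 4.55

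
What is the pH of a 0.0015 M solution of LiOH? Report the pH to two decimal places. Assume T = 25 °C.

pH = 11.18

LiOH is a strong base; [OH-] = 0.0015 M.
pOH = -log(0.0015) = 2.82
pH = 14.00 - 2.82 = 11.18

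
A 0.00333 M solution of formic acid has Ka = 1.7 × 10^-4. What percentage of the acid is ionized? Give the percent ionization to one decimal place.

20.2%

HCOOH ⇌ HCOO- + H+; let x = [H+] at equilibrium.
Ka = x²/(C₀ − x); solving the quadratic gives x = 6.72 × 10^-4 M.
% ionization = x/C₀ × 100% = 6.72 × 10^-4/0.00333 × 100% = 20.2%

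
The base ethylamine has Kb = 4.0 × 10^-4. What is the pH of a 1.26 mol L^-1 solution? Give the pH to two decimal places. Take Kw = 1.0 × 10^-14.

pH = 12.35

C2H5NH2 + H2O ⇌ C2H5NH3+ + OH-
Let x = [OH-] at equilibrium. Kb = x²/(1.26 − x).
Since Kb ≪ C₀, x ≈ √(Kb·C₀) = 2.24 × 10^-2 M.
(x/C₀ = 1.8% < 5%, so the approximation holds.)
pOH = −log(2.24 × 10^-2) = 1.65; pH = 14.00 − 1.65 = 12.35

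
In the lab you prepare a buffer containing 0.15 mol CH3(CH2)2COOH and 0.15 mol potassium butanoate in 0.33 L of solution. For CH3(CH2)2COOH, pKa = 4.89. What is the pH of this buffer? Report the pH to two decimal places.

pH = 4.89

Using pH = pKa + log([base]/[acid]) with [base]/[acid] = 0.15/0.15:
pH = 4.89 + (+0.000) = 4.89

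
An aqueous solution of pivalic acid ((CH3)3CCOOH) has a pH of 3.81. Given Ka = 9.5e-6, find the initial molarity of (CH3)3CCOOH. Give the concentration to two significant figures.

[H+] = 10^(-3.81) = 1.55 × 10^-4 M = x
Ka = x²/(C₀ − x) ⇒ C₀ = x + x²/Ka
C₀ = 1.55 × 10^-4 + (1.55 × 10^-4)²/(9.5 × 10^-6) = 2.68 × 10^-3 M

C₀ = 2.7 × 10^-3 M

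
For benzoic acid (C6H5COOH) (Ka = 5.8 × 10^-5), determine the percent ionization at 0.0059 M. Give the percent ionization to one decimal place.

C6H5COOH ⇌ C6H5COO- + H+; let x = [H+] at equilibrium.
Ka = x²/(C₀ − x); solving the quadratic gives x = 5.57 × 10^-4 M.
% ionization = x/C₀ × 100% = 5.57 × 10^-4/0.0059 × 100% = 9.4%

9.4%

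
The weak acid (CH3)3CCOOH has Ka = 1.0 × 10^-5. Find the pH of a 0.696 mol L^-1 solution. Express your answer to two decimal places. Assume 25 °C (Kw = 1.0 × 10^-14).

(CH3)3CCOOH ⇌ (CH3)3CCOO- + H+
Ka = x²/(0.696 − x) = 1.0 × 10^-5
Assume x ≪ 0.696: x ≈ √(1.0 × 10^-5 × 0.696) = 2.64 × 10^-3 M
Check: 0.38% ionized — well under 5%, approximation valid.
pH = −log[H+] = −log(2.64 × 10^-3) = 2.58

pH = 2.58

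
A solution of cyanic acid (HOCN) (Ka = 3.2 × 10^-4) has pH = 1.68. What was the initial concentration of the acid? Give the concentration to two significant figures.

[H+] = 10^(-1.68) = 2.09 × 10^-2 M = x
Ka = x²/(C₀ − x) ⇒ C₀ = x + x²/Ka
C₀ = 2.09 × 10^-2 + (2.09 × 10^-2)²/(3.2 × 10^-4) = 1.39 M

C₀ = 1.4 M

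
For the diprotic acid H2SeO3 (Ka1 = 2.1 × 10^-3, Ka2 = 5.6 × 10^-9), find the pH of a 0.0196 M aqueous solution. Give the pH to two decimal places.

Ka1 ≫ Ka2, so treat the first dissociation as the only significant source of H+.
Ka1 = x²/(0.0196 − x) = 2.1 × 10^-3
Solving the quadratic: x = (−Ka1 + √(Ka1² + 4·Ka1·C₀))/2 = 5.45 × 10^-3 M
pH = −log(5.45 × 10^-3) = 2.26

pH = 2.26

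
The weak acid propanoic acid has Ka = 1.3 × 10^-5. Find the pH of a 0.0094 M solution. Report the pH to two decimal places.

pH = 3.46

CH3CH2COOH ⇌ CH3CH2COO- + H+
Let x = [H+] at equilibrium. Ka = x²/(0.0094 − x).
Since Ka ≪ C₀, x ≈ √(Ka·C₀) = 3.50 × 10^-4 M.
(x/C₀ = 3.7% < 5%, so the approximation holds.)
pH = −log(3.50 × 10^-4) = 3.46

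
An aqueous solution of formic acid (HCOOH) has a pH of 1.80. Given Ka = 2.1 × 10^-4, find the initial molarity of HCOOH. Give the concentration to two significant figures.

C₀ = 1.2 M

[H+] = 10^(-1.80) = 1.58 × 10^-2 M = x
Ka = x²/(C₀ − x) ⇒ C₀ = x + x²/Ka
C₀ = 1.58 × 10^-2 + (1.58 × 10^-2)²/(2.1 × 10^-4) = 1.20 M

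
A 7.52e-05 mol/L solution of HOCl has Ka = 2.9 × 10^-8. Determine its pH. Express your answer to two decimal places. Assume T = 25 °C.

pH = 5.83

HOCl ⇌ OCl- + H+
Ka = x²/(7.52e-05 − x) = 2.9 × 10^-8
Neglecting x in the denominator: x = √(2.9 × 10^-8 × 7.52e-05) = 1.48 × 10^-6 M
Check: 2% ionized — well under 5%, approximation valid.
pH = −log(1.48 × 10^-6) = 5.83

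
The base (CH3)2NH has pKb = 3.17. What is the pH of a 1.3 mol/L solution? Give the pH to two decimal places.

pH = 12.47

(CH3)2NH + H2O ⇌ (CH3)2NH2+ + OH-
Kb = 10^(−3.17) = 6.76 × 10^-4
From the ICE table, Kb = [OH-]²/(1.3 − [OH-]) = 6.76 × 10^-4.
Assume [OH-] ≪ 1.3: [OH-] ≈ √(6.76 × 10^-4 × 1.3) = 2.96 × 10^-2 M
Check: 2.3% ionized — well under 5%, approximation valid.
pOH = 1.53, so pH = 14.00 − pOH = 12.47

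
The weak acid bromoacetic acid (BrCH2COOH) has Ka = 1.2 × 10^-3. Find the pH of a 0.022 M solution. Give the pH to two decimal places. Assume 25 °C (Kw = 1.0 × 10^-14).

BrCH2COOH ⇌ BrCH2COO- + H+
Ka = [H+]²/(0.022 − [H+]) = 1.2 × 10^-3
[H+] is not negligible relative to C₀; solve [H+]² + 0.0012·[H+] − 2.64e-05 = 0.
[H+] = [−0.0012 + √(0.0012² + 0.000106)]/2 = 4.57 × 10^-3 M
pH = −log[H+] = −log(4.57 × 10^-3) = 2.34

pH = 2.34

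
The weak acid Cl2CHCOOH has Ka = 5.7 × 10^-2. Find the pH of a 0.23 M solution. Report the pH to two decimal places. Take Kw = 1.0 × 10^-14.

Cl2CHCOOH ⇌ Cl2CHCOO- + H+
Ka = [H+]²/(0.23 − [H+]) = 5.7 × 10^-2
The 5% rule fails; solving [H+]² + Ka·[H+] − Ka·C₀ = 0 exactly:
[H+] = (−Ka + √(Ka² + 4·Ka·C₀))/2 = 8.95 × 10^-2 M
pH = −log(8.95 × 10^-2) = 1.05

pH = 1.05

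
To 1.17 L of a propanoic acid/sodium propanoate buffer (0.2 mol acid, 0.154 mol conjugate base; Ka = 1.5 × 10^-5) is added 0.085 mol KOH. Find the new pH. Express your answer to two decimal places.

OH- converts CH3CH2COOH to CH3CH2COO-: CH3CH2COOH → 0.115 mol, CH3CH2COO- → 0.239 mol.
pKa = −log(1.5 × 10^-5) = 4.824
Henderson–Hasselbalch with mole ratio 0.239/0.115: pH = 4.824 + (+0.318)

pH = 5.14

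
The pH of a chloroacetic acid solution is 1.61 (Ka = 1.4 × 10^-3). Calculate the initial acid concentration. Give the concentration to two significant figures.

[H+] = 10^(-1.61) = 2.45 × 10^-2 M = x
Ka = x²/(C₀ − x) ⇒ C₀ = x + x²/Ka
C₀ = 2.45 × 10^-2 + (2.45 × 10^-2)²/(1.4 × 10^-3) = 4.53 × 10^-1 M

C₀ = 4.5 × 10^-1 M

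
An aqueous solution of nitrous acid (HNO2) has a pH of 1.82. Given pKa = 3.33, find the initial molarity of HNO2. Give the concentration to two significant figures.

C₀ = 5.0 × 10^-1 M

[H+] = 10^(-1.82) = 1.51 × 10^-2 M = x
Ka = 10^(−3.33) = 4.68 × 10^-4
Ka = x²/(C₀ − x) ⇒ C₀ = x + x²/Ka
C₀ = 1.51 × 10^-2 + (1.51 × 10^-2)²/(4.68 × 10^-4) = 5.02 × 10^-1 M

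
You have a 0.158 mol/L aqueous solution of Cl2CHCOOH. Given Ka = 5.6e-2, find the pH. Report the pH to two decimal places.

Cl2CHCOOH ⇌ Cl2CHCOO- + H+
Ka = x²/(0.158 − x) = 5.6 × 10^-2
Here C₀/Ka ≈ 2.82, so the small-x approximation fails. Use the quadratic:
x = [−0.056 + √(0.056² + 0.0354)]/2 = 7.01 × 10^-2 M
pH = −log[H+] = −log(7.01 × 10^-2) = 1.15

pH = 1.15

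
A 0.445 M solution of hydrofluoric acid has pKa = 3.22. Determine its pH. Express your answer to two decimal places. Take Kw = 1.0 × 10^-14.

HF ⇌ F- + H+
Ka = 10^(−3.22) = 6.03 × 10^-4
From the ICE table, Ka = [H+]²/(0.445 − [H+]) = 6.03 × 10^-4.
Neglecting [H+] in the denominator: [H+] = √(6.03 × 10^-4 × 0.445) = 1.64 × 10^-2 M
([H+]/C₀ = 3.7% < 5%, so the approximation holds.)
pH = −log(1.64 × 10^-2) = 1.79

pH = 1.79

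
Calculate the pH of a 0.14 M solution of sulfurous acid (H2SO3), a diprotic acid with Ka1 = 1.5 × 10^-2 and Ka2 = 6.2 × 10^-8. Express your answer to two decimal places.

Ka1 ≫ Ka2, so treat the first dissociation as the only significant source of H+.
Ka1 = x²/(0.14 − x) = 1.5 × 10^-2
Solving the quadratic: x = (−Ka1 + √(Ka1² + 4·Ka1·C₀))/2 = 3.89 × 10^-2 M
pH = −log(3.89 × 10^-2) = 1.41

pH = 1.41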